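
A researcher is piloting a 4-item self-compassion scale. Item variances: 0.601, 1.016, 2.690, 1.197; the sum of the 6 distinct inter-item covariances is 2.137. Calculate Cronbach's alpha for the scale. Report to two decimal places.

Σσᵢ² = 0.601 + 1.016 + 2.690 + 1.197 = 5.504
Sum of distinct covariances = 2.137
σ²_T = Σσᵢ² + 2·Σcov = 5.504 + 2 × 2.137 = 9.778
α = (4/3)·(1 − 5.504/9.778) = 0.58

α = 0.58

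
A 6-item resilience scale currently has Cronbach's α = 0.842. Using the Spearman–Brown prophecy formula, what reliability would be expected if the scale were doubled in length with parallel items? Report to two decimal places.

predicted reliability = 0.91

Length factor m = 2
α' = m·α / (1 + (m−1)·α)
   = 2 × 0.842 / (1 + (2 − 1) × 0.842)
   = 1.6840 / 1.8420 = 0.91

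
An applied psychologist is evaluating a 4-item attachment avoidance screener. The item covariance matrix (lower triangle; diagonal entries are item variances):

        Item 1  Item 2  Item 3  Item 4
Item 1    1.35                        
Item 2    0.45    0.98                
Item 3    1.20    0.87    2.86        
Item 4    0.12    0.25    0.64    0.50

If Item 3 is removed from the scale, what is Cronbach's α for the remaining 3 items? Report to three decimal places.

Cronbach's α = 0.550

Remaining items: Item 1, Item 2, Item 4 (k = 3).
sum of item variances = 1.35 + 0.98 + 0.50 = 2.83
total variance = 2.83 + 2 × 0.82 = 4.47
α (item deleted) = (3/2)·(1 − 2.83/4.47) = 0.550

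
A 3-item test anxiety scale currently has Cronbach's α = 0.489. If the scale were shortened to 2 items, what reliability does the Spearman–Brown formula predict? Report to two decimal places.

predicted reliability = 0.39

Length factor m = 2/3 = 0.6667
α' = m·α / (1 − (1−m)·α)
   = 2/3 × 0.489 / (1 − (1 − 2/3) × 0.489)
   = 0.3260 / 0.8370 = 0.39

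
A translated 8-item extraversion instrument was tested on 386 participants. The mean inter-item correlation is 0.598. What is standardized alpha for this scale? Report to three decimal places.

Standardized α = k·r̄ / (1 + (k−1)·r̄) = 8 × 0.598 / (1 + 7 × 0.598)
  = 4.7840 / 5.1860 = 0.922

standardized alpha = 0.922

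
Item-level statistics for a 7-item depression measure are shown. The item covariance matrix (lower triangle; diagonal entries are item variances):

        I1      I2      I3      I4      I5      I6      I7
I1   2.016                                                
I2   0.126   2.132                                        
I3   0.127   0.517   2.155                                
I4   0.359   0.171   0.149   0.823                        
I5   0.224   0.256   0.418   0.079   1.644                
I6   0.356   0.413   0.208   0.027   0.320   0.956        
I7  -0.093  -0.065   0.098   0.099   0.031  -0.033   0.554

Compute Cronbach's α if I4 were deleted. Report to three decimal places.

Cronbach's α = 0.456

Remaining items: I1, I2, I3, I5, I6, I7 (k = 6).
Σσᵢ² = 2.016 + 2.132 + 2.155 + 1.644 + 0.956 + 0.554 = 9.457
total variance = 9.457 + 2 × 2.903 = 15.263
α (item deleted) = (6/5)·(1 − 9.457/15.263) = 0.456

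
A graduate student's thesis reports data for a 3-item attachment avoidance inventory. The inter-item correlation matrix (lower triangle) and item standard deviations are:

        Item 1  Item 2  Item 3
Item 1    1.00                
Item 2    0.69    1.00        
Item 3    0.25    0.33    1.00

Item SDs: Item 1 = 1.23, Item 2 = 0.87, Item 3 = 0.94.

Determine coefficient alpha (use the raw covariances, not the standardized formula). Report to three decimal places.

α = 0.677

Σσ²ᵢ = 1.23² + 0.87² + 0.94² = 3.1534
Covariances σ_ij = r_ij · s_i · s_j:
  σ(Item 1,Item 2) = 0.69 × 1.23 × 0.87 = 0.7384
  σ(Item 1,Item 3) = 0.25 × 1.23 × 0.94 = 0.2890
  σ(Item 2,Item 3) = 0.33 × 0.87 × 0.94 = 0.2699
σ²_T = Σσ²ᵢ + 2·Σσ_ij = 3.1534 + 2 × 1.2973 = 5.7480
α = (3/2)·(1 − 3.1534/5.7480) = 0.677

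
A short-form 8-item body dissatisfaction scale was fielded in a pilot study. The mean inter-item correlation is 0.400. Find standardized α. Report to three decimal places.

α = 0.842

Standardized α = k·r̄ / (1 + (k−1)·r̄) = 8 × 0.400 / (1 + 7 × 0.400)
  = 3.2000 / 3.8000 = 0.842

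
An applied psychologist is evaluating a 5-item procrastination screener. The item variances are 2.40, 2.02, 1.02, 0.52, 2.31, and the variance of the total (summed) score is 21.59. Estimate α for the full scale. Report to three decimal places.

Σσᵢ² = 2.40 + 2.02 + 1.02 + 0.52 + 2.31 = 8.27
α = (k/(k−1))·(1 − Σσᵢ²/Var(T)) = (5/4)·(1 − 8.27/21.59) = 0.771

α = 0.771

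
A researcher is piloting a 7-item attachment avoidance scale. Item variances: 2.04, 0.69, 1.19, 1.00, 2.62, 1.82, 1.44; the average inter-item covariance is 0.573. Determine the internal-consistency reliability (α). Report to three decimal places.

α = 0.805

Σσᵢ² = 2.04 + 0.69 + 1.19 + 1.00 + 2.62 + 1.82 + 1.44 = 10.80
Sum of the 21 distinct covariances = 21 × 0.573 = 12.033
Var(T) = Σσᵢ² + 2·Σcov = 10.80 + 2 × 12.033 = 34.866
α = (7/6)·(1 − 10.80/34.866) = 0.805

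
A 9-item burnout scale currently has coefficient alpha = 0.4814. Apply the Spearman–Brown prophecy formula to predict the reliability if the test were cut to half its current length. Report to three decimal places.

predicted reliability = 0.317

Length factor m = 1/2
α' = m·α / (1 − (1−m)·α)
   = 1/2 × 0.4814 / (1 − (1 − 1/2) × 0.4814)
   = 0.2407 / 0.7593 = 0.317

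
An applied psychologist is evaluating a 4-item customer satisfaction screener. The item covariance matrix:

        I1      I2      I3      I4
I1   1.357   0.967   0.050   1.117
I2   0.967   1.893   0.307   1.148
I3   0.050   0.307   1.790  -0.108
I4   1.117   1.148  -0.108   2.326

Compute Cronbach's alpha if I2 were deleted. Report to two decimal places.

Remaining items: I1, I3, I4 (k = 3).
ΣVar(i) = 1.357 + 1.790 + 2.326 = 5.473
σ²_T = 5.473 + 2 × 1.059 = 7.591
α (item deleted) = (3/2)·(1 − 5.473/7.591) = 0.42

α = 0.42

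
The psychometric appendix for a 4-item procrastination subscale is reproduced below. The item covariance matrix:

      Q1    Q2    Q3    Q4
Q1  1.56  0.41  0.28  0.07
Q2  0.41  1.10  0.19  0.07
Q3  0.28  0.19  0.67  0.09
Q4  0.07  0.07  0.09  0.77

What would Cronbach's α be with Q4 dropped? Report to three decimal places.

α = 0.519

Remaining items: Q1, Q2, Q3 (k = 3).
Σσ²ᵢ = 1.56 + 1.10 + 0.67 = 3.33
total variance = 3.33 + 2 × 0.88 = 5.09
α (item deleted) = (3/2)·(1 − 3.33/5.09) = 0.519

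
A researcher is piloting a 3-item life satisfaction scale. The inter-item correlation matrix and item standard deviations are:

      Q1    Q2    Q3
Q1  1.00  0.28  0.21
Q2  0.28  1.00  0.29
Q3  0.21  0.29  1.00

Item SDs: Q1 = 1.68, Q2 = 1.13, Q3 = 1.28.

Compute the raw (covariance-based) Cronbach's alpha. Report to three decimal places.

Σσ²ᵢ = 1.68² + 1.13² + 1.28² = 5.7377
Covariances σ_ij = r_ij · s_i · s_j:
  σ(Q1,Q2) = 0.28 × 1.68 × 1.13 = 0.5316
  σ(Q1,Q3) = 0.21 × 1.68 × 1.28 = 0.4516
  σ(Q2,Q3) = 0.29 × 1.13 × 1.28 = 0.4195
σ²_T = Σσ²ᵢ + 2·Σσ_ij = 5.7377 + 2 × 1.4027 = 8.5431
α = (3/2)·(1 − 5.7377/8.5431) = 0.493

α = 0.493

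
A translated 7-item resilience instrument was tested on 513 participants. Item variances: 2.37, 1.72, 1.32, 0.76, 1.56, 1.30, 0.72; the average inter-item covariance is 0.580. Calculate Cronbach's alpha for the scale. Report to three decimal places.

Cronbach's alpha = 0.833

ΣVar(i) = 2.37 + 1.72 + 1.32 + 0.76 + 1.56 + 1.30 + 0.72 = 9.75
Sum of the 21 distinct covariances = 21 × 0.580 = 12.180
σ²_T = ΣVar(i) + 2·Σcov = 9.75 + 2 × 12.180 = 34.110
α = (7/6)·(1 − 9.75/34.110) = 0.833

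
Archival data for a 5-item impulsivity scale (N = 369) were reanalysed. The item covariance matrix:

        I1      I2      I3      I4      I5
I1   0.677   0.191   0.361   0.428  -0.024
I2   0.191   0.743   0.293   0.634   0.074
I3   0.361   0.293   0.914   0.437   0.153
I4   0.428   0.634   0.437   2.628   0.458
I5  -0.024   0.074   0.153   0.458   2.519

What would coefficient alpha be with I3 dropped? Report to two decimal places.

Remaining items: I1, I2, I4, I5 (k = 4).
Σσ²ᵢ = 0.677 + 0.743 + 2.628 + 2.519 = 6.567
σ²_total = 6.567 + 2 × 1.761 = 10.089
α (item deleted) = (4/3)·(1 − 6.567/10.089) = 0.47

α = 0.47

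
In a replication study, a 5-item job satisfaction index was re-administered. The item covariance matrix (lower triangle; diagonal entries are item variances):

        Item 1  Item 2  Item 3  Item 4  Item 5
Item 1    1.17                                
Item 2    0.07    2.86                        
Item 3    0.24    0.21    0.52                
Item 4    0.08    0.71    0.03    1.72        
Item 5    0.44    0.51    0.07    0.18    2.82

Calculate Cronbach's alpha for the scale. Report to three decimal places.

sum of item variances = 1.17 + 2.86 + 0.52 + 1.72 + 2.82 = 9.09
Σ_{i<j} σ_ij = 2.54
σ²_T = 9.09 + 2 × 2.54 = 14.17
α = (k/(k−1))·(1 − sum of item variances/σ²_T) = (5/4)·(1 − 9.09/14.17) = 0.448

α = 0.448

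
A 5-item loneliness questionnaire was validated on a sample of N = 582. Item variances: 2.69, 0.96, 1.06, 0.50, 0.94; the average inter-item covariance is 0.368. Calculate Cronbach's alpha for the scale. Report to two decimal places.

Σσᵢ² = 2.69 + 0.96 + 1.06 + 0.50 + 0.94 = 6.15
Sum of the 10 distinct covariances = 10 × 0.368 = 3.680
σ²_total = Σσᵢ² + 2·Σcov = 6.15 + 2 × 3.680 = 13.510
α = (5/4)·(1 − 6.15/13.510) = 0.68

Cronbach's alpha = 0.68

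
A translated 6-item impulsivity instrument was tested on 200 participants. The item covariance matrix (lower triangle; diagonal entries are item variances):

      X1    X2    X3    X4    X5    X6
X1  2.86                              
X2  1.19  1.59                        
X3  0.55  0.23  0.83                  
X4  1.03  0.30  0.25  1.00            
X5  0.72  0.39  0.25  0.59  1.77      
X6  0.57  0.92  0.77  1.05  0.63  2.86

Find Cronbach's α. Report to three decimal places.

ΣVar(i) = 2.86 + 1.59 + 0.83 + 1.00 + 1.77 + 2.86 = 10.91
Sum of the distinct covariances = 9.44
total variance = 10.91 + 2 × 9.44 = 29.79
α = (k/(k−1))·(1 − ΣVar(i)/total variance) = (6/5)·(1 − 10.91/29.79) = 0.761

Cronbach's α = 0.761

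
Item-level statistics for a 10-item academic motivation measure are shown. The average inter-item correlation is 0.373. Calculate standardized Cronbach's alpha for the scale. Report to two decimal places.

Standardized α = k·r̄ / (1 + (k−1)·r̄) = 10 × 0.373 / (1 + 9 × 0.373)
  = 3.7300 / 4.3570 = 0.86

standardized Cronbach's alpha = 0.86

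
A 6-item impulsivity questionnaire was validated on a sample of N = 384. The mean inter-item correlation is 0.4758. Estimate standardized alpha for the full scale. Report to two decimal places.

Standardized α = k·r̄ / (1 + (k−1)·r̄) = 6 × 0.4758 / (1 + 5 × 0.4758)
  = 2.8548 / 3.3790 = 0.84

α = 0.84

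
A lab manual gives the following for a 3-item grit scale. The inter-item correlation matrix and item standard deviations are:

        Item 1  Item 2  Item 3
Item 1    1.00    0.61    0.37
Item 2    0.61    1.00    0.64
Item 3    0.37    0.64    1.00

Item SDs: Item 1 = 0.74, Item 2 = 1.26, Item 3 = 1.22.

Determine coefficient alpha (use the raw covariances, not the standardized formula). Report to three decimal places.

α = 0.765

Σσ²ᵢ = 0.74² + 1.26² + 1.22² = 3.6236
Covariances σ_ij = r_ij · s_i · s_j:
  σ(Item 1,Item 2) = 0.61 × 0.74 × 1.26 = 0.5688
  σ(Item 1,Item 3) = 0.37 × 0.74 × 1.22 = 0.3340
  σ(Item 2,Item 3) = 0.64 × 1.26 × 1.22 = 0.9838
σ²_T = Σσ²ᵢ + 2·Σσ_ij = 3.6236 + 2 × 1.8866 = 7.3968
α = (3/2)·(1 − 3.6236/7.3968) = 0.765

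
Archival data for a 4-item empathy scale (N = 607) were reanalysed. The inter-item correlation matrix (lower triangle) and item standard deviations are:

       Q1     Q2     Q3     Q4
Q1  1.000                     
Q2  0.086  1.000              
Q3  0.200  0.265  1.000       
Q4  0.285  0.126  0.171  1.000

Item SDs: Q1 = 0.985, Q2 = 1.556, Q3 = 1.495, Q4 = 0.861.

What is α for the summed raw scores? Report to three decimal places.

Σσ²ᵢ = 0.985² + 1.556² + 1.495² + 0.861² = 6.3677
Covariances σ_ij = r_ij · s_i · s_j:
  σ(Q1,Q2) = 0.086 × 0.985 × 1.556 = 0.1318
  σ(Q1,Q3) = 0.200 × 0.985 × 1.495 = 0.2945
  σ(Q1,Q4) = 0.285 × 0.985 × 0.861 = 0.2417
  σ(Q2,Q3) = 0.265 × 1.556 × 1.495 = 0.6164
  σ(Q2,Q4) = 0.126 × 1.556 × 0.861 = 0.1688
  σ(Q3,Q4) = 0.171 × 1.495 × 0.861 = 0.2201
σ²_T = Σσ²ᵢ + 2·Σσ_ij = 6.3677 + 2 × 1.6733 = 9.7143
α = (4/3)·(1 − 6.3677/9.7143) = 0.459

α = 0.459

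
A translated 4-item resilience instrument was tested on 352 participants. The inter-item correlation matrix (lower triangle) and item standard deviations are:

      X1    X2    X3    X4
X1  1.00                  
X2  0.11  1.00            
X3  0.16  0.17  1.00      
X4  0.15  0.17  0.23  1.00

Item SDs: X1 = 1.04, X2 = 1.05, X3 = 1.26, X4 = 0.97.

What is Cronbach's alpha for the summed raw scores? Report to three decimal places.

Σσ²ᵢ = 1.04² + 1.05² + 1.26² + 0.97² = 4.7126
Covariances σ_ij = r_ij · s_i · s_j:
  σ(X1,X2) = 0.11 × 1.04 × 1.05 = 0.1201
  σ(X1,X3) = 0.16 × 1.04 × 1.26 = 0.2097
  σ(X1,X4) = 0.15 × 1.04 × 0.97 = 0.1513
  σ(X2,X3) = 0.17 × 1.05 × 1.26 = 0.2249
  σ(X2,X4) = 0.17 × 1.05 × 0.97 = 0.1731
  σ(X3,X4) = 0.23 × 1.26 × 0.97 = 0.2811
σ²_T = Σσ²ᵢ + 2·Σσ_ij = 4.7126 + 2 × 1.1602 = 7.0330
α = (4/3)·(1 − 4.7126/7.0330) = 0.440

Cronbach's alpha = 0.440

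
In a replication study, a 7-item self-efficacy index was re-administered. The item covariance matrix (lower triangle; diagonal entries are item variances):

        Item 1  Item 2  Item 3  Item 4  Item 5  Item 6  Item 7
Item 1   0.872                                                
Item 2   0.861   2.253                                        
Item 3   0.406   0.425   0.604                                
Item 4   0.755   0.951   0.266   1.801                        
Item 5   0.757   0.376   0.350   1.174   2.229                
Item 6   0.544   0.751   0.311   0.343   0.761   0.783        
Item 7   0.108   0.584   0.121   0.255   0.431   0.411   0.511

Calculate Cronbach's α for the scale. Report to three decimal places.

α = 0.825

Σσ²ᵢ = 0.872 + 2.253 + 0.604 + 1.801 + 2.229 + 0.783 + 0.511 = 9.053
Sum of off-diagonal covariances = 10.941
σ²_total = 9.053 + 2 × 10.941 = 30.935
α = (k/(k−1))·(1 − Σσ²ᵢ/σ²_total) = (7/6)·(1 − 9.053/30.935) = 0.825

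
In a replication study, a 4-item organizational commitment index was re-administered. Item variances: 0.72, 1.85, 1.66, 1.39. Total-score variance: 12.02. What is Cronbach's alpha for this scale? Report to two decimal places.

α = 0.71

Σσᵢ² = 0.72 + 1.85 + 1.66 + 1.39 = 5.62
α = (k/(k−1))·(1 − Σσᵢ²/σ²_total) = (4/3)·(1 − 5.62/12.02) = 0.71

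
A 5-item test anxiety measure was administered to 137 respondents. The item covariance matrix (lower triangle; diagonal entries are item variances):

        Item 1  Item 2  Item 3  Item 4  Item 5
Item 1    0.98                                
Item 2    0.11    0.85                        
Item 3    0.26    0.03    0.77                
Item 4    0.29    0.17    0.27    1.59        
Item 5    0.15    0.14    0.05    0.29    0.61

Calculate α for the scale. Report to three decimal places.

α = 0.529

Σσᵢ² = 0.98 + 0.85 + 0.77 + 1.59 + 0.61 = 4.80
Σ_{i<j} σ_ij = 1.76
σ²_total = 4.80 + 2 × 1.76 = 8.32
α = (k/(k−1))·(1 − Σσᵢ²/σ²_total) = (5/4)·(1 − 4.80/8.32) = 0.529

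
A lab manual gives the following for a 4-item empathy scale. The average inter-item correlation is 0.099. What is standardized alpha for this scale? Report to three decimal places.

Standardized α = k·r̄ / (1 + (k−1)·r̄) = 4 × 0.099 / (1 + 3 × 0.099)
  = 0.3960 / 1.2970 = 0.305

standardized alpha = 0.305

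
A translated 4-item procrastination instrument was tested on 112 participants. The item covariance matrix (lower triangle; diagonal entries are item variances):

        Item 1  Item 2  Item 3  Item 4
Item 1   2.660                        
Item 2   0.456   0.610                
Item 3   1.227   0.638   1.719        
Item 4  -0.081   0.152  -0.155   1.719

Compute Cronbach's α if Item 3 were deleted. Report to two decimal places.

Remaining items: Item 1, Item 2, Item 4 (k = 3).
ΣVar(i) = 2.660 + 0.610 + 1.719 = 4.989
σ²_total = 4.989 + 2 × 0.527 = 6.043
α (item deleted) = (3/2)·(1 − 4.989/6.043) = 0.26

α = 0.26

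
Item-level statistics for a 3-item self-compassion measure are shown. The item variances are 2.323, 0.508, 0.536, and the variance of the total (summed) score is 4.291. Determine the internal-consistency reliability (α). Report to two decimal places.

ΣVar(i) = 2.323 + 0.508 + 0.536 = 3.367
α = (k/(k−1))·(1 − ΣVar(i)/total variance) = (3/2)·(1 − 3.367/4.291) = 0.32

α = 0.32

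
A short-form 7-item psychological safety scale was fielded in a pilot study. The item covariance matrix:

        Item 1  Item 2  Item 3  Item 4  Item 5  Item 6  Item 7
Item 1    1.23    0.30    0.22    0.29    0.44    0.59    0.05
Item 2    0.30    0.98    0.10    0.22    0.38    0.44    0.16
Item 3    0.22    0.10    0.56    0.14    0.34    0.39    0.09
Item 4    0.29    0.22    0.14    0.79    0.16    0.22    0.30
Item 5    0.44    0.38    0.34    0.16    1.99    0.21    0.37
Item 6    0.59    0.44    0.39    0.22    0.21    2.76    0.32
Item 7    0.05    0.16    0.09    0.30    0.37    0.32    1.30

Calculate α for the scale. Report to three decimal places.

α = 0.635

Σσ²ᵢ = 1.23 + 0.98 + 0.56 + 0.79 + 1.99 + 2.76 + 1.30 = 9.61
Sum of off-diagonal covariances = 5.73
total variance = 9.61 + 2 × 5.73 = 21.07
α = (k/(k−1))·(1 − Σσ²ᵢ/total variance) = (7/6)·(1 − 9.61/21.07) = 0.635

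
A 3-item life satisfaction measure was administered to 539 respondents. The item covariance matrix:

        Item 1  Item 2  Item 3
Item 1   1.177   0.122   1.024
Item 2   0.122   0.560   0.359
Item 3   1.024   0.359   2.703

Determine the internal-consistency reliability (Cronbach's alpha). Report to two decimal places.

Cronbach's alpha = 0.61

sum of item variances = 1.177 + 0.560 + 2.703 = 4.440
Sum of the distinct covariances = 1.505
σ²_T = 4.440 + 2 × 1.505 = 7.450
α = (k/(k−1))·(1 − sum of item variances/σ²_T) = (3/2)·(1 − 4.440/7.450) = 0.61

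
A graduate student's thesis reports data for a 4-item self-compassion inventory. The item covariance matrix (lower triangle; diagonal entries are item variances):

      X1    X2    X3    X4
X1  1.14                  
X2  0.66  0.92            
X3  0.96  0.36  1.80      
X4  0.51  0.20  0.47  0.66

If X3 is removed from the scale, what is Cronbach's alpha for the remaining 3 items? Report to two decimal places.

Cronbach's alpha = 0.75

Remaining items: X1, X2, X4 (k = 3).
ΣVar(i) = 1.14 + 0.92 + 0.66 = 2.72
total variance = 2.72 + 2 × 1.37 = 5.46
α (item deleted) = (3/2)·(1 − 2.72/5.46) = 0.75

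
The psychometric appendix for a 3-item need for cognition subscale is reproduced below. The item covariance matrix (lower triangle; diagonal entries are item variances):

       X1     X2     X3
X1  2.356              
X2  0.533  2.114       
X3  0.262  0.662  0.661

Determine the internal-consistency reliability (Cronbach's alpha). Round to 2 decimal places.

α = 0.54

Σσ²ᵢ = 2.356 + 2.114 + 0.661 = 5.131
Sum of the distinct covariances = 1.457
Var(T) = 5.131 + 2 × 1.457 = 8.045
α = (k/(k−1))·(1 − Σσ²ᵢ/Var(T)) = (3/2)·(1 − 5.131/8.045) = 0.54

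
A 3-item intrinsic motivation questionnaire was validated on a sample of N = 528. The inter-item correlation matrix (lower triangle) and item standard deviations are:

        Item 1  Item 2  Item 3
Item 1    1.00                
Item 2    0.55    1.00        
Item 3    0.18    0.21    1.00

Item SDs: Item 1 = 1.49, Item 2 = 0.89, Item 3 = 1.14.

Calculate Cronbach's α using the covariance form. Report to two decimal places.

α = 0.55

Σσ²ᵢ = 1.49² + 0.89² + 1.14² = 4.3118
Covariances σ_ij = r_ij · s_i · s_j:
  σ(Item 1,Item 2) = 0.55 × 1.49 × 0.89 = 0.7294
  σ(Item 1,Item 3) = 0.18 × 1.49 × 1.14 = 0.3057
  σ(Item 2,Item 3) = 0.21 × 0.89 × 1.14 = 0.2131
σ²_T = Σσ²ᵢ + 2·Σσ_ij = 4.3118 + 2 × 1.2482 = 6.8082
α = (3/2)·(1 − 4.3118/6.8082) = 0.55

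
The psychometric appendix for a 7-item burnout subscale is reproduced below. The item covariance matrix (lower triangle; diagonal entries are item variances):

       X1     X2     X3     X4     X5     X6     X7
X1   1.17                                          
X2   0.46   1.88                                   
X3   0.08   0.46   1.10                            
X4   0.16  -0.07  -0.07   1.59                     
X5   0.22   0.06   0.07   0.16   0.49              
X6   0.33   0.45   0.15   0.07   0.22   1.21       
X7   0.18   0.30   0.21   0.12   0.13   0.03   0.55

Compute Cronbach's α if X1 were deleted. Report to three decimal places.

Remaining items: X2, X3, X4, X5, X6, X7 (k = 6).
sum of item variances = 1.88 + 1.10 + 1.59 + 0.49 + 1.21 + 0.55 = 6.82
σ²_T = 6.82 + 2 × 2.29 = 11.40
α (item deleted) = (6/5)·(1 − 6.82/11.40) = 0.482

Cronbach's α = 0.482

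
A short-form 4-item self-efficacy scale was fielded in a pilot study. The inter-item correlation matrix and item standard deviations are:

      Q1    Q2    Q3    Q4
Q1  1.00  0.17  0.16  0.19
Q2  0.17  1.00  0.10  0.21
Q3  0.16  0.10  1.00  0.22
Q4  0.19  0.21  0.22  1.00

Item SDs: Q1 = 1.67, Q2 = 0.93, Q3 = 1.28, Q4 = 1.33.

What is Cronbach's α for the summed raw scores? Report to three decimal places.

Σσ²ᵢ = 1.67² + 0.93² + 1.28² + 1.33² = 7.0611
Covariances σ_ij = r_ij · s_i · s_j:
  σ(Q1,Q2) = 0.17 × 1.67 × 0.93 = 0.2640
  σ(Q1,Q3) = 0.16 × 1.67 × 1.28 = 0.3420
  σ(Q1,Q4) = 0.19 × 1.67 × 1.33 = 0.4220
  σ(Q2,Q3) = 0.10 × 0.93 × 1.28 = 0.1190
  σ(Q2,Q4) = 0.21 × 0.93 × 1.33 = 0.2597
  σ(Q3,Q4) = 0.22 × 1.28 × 1.33 = 0.3745
σ²_T = Σσ²ᵢ + 2·Σσ_ij = 7.0611 + 2 × 1.7812 = 10.6235
α = (4/3)·(1 − 7.0611/10.6235) = 0.447

Cronbach's α = 0.447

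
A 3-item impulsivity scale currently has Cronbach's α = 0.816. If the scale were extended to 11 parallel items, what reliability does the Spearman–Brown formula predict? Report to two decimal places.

predicted reliability = 0.94

Length factor m = 11/3 = 3.6667
α' = m·α / (1 + (m−1)·α)
   = 11/3 × 0.816 / (1 + (11/3 − 1) × 0.816)
   = 2.9920 / 3.1760 = 0.94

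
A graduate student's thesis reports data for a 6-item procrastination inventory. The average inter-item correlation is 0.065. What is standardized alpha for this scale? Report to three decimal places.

Standardized α = k·r̄ / (1 + (k−1)·r̄) = 6 × 0.065 / (1 + 5 × 0.065)
  = 0.3900 / 1.3250 = 0.294

α = 0.294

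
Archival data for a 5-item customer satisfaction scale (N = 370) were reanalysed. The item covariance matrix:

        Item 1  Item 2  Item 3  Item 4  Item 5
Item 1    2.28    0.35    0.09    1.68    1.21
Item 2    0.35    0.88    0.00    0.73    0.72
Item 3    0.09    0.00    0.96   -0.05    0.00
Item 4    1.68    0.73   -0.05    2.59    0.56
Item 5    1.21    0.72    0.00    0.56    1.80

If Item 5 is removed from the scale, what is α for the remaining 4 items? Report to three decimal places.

α = 0.607

Remaining items: Item 1, Item 2, Item 3, Item 4 (k = 4).
sum of item variances = 2.28 + 0.88 + 0.96 + 2.59 = 6.71
σ²_T = 6.71 + 2 × 2.80 = 12.31
α (item deleted) = (4/3)·(1 − 6.71/12.31) = 0.607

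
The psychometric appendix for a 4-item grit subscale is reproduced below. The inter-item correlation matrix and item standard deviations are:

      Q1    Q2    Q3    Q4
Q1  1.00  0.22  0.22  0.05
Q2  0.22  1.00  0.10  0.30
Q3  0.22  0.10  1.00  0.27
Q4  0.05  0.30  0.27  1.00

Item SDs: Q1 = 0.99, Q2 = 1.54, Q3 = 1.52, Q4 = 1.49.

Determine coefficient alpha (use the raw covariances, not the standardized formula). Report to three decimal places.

α = 0.488

Σσ²ᵢ = 0.99² + 1.54² + 1.52² + 1.49² = 7.8822
Covariances σ_ij = r_ij · s_i · s_j:
  σ(Q1,Q2) = 0.22 × 0.99 × 1.54 = 0.3354
  σ(Q1,Q3) = 0.22 × 0.99 × 1.52 = 0.3311
  σ(Q1,Q4) = 0.05 × 0.99 × 1.49 = 0.0738
  σ(Q2,Q3) = 0.10 × 1.54 × 1.52 = 0.2341
  σ(Q2,Q4) = 0.30 × 1.54 × 1.49 = 0.6884
  σ(Q3,Q4) = 0.27 × 1.52 × 1.49 = 0.6115
σ²_T = Σσ²ᵢ + 2·Σσ_ij = 7.8822 + 2 × 2.2743 = 12.4308
α = (4/3)·(1 − 7.8822/12.4308) = 0.488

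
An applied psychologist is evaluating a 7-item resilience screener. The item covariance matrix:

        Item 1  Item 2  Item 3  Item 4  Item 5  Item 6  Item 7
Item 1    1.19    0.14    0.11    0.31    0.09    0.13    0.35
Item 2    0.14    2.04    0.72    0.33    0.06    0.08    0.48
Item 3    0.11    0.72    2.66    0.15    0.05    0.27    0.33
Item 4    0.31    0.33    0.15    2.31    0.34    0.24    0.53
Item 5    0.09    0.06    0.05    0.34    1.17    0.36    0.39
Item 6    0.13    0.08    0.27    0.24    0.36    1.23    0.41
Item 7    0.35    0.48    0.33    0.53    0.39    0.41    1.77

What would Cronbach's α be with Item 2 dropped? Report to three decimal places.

Remaining items: Item 1, Item 3, Item 4, Item 5, Item 6, Item 7 (k = 6).
Σσ²ᵢ = 1.19 + 2.66 + 2.31 + 1.17 + 1.23 + 1.77 = 10.33
σ²_total = 10.33 + 2 × 4.06 = 18.45
α (item deleted) = (6/5)·(1 − 10.33/18.45) = 0.528

α = 0.528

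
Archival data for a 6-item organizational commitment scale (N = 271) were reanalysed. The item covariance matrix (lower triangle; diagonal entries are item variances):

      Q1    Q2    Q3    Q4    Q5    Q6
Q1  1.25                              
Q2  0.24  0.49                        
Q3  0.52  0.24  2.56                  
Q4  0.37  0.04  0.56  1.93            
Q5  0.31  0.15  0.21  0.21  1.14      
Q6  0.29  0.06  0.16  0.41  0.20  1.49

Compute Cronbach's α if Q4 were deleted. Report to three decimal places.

α = 0.509

Remaining items: Q1, Q2, Q3, Q5, Q6 (k = 5).
Σσᵢ² = 1.25 + 0.49 + 2.56 + 1.14 + 1.49 = 6.93
total variance = 6.93 + 2 × 2.38 = 11.69
α (item deleted) = (5/4)·(1 − 6.93/11.69) = 0.509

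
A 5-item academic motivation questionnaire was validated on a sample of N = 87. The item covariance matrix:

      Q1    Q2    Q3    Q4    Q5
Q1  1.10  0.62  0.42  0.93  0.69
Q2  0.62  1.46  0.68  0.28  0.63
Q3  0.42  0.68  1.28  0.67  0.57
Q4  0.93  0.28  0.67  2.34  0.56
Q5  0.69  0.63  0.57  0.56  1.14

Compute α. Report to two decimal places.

α = 0.78

ΣVar(i) = 1.10 + 1.46 + 1.28 + 2.34 + 1.14 = 7.32
Sum of off-diagonal covariances = 6.05
σ²_total = 7.32 + 2 × 6.05 = 19.42
α = (k/(k−1))·(1 − ΣVar(i)/σ²_total) = (5/4)·(1 − 7.32/19.42) = 0.78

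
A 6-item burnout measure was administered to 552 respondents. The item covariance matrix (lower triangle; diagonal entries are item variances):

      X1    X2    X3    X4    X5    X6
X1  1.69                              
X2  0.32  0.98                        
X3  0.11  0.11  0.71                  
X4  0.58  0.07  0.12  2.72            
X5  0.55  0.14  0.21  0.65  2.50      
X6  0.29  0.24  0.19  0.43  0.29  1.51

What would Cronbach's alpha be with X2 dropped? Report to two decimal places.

Remaining items: X1, X3, X4, X5, X6 (k = 5).
ΣVar(i) = 1.69 + 0.71 + 2.72 + 2.50 + 1.51 = 9.13
total variance = 9.13 + 2 × 3.42 = 15.97
α (item deleted) = (5/4)·(1 − 9.13/15.97) = 0.54

Cronbach's alpha = 0.54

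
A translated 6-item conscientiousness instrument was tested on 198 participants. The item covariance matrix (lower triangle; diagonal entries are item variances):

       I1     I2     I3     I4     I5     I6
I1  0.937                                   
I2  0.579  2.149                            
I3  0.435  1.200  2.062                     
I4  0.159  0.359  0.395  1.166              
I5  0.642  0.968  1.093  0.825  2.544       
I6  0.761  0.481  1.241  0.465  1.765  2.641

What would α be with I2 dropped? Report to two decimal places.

α = 0.78

Remaining items: I1, I3, I4, I5, I6 (k = 5).
sum of item variances = 0.937 + 2.062 + 1.166 + 2.544 + 2.641 = 9.350
σ²_total = 9.350 + 2 × 7.781 = 24.912
α (item deleted) = (5/4)·(1 − 9.350/24.912) = 0.78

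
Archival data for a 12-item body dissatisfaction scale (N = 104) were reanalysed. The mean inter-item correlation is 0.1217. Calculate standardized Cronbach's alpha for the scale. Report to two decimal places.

Standardized α = k·r̄ / (1 + (k−1)·r̄) = 12 × 0.1217 / (1 + 11 × 0.1217)
  = 1.4604 / 2.3387 = 0.62

α = 0.62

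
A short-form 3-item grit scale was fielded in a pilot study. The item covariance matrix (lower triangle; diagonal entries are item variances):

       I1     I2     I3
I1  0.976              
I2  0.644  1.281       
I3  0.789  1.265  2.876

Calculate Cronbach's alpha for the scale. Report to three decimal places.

Cronbach's alpha = 0.769

Σσ²ᵢ = 0.976 + 1.281 + 2.876 = 5.133
Sum of off-diagonal covariances = 2.698
σ²_total = 5.133 + 2 × 2.698 = 10.529
α = (k/(k−1))·(1 − Σσ²ᵢ/σ²_total) = (3/2)·(1 − 5.133/10.529) = 0.769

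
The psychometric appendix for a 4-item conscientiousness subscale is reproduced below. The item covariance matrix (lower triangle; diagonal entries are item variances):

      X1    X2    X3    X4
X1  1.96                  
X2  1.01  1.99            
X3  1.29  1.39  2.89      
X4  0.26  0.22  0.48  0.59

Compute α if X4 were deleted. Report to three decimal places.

α = 0.778

Remaining items: X1, X2, X3 (k = 3).
Σσ²ᵢ = 1.96 + 1.99 + 2.89 = 6.84
σ²_T = 6.84 + 2 × 3.69 = 14.22
α (item deleted) = (3/2)·(1 − 6.84/14.22) = 0.778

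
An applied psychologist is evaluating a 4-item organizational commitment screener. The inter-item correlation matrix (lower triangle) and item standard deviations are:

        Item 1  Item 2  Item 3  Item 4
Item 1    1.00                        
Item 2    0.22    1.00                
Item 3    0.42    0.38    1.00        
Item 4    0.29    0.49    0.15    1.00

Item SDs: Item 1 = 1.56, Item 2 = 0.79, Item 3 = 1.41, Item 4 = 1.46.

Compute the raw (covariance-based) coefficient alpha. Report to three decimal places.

Σσ²ᵢ = 1.56² + 0.79² + 1.41² + 1.46² = 7.1774
Covariances σ_ij = r_ij · s_i · s_j:
  σ(Item 1,Item 2) = 0.22 × 1.56 × 0.79 = 0.2711
  σ(Item 1,Item 3) = 0.42 × 1.56 × 1.41 = 0.9238
  σ(Item 1,Item 4) = 0.29 × 1.56 × 1.46 = 0.6605
  σ(Item 2,Item 3) = 0.38 × 0.79 × 1.41 = 0.4233
  σ(Item 2,Item 4) = 0.49 × 0.79 × 1.46 = 0.5652
  σ(Item 3,Item 4) = 0.15 × 1.41 × 1.46 = 0.3088
σ²_T = Σσ²ᵢ + 2·Σσ_ij = 7.1774 + 2 × 3.1527 = 13.4828
α = (4/3)·(1 − 7.1774/13.4828) = 0.624

α = 0.624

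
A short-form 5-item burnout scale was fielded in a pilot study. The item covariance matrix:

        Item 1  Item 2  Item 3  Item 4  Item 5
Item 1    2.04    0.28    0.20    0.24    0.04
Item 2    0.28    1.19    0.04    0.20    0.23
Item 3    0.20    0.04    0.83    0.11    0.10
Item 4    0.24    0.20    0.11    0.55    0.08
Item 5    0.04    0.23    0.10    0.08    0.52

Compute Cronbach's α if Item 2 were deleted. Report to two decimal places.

Remaining items: Item 1, Item 3, Item 4, Item 5 (k = 4).
Σσᵢ² = 2.04 + 0.83 + 0.55 + 0.52 = 3.94
σ²_total = 3.94 + 2 × 0.77 = 5.48
α (item deleted) = (4/3)·(1 − 3.94/5.48) = 0.37

α = 0.37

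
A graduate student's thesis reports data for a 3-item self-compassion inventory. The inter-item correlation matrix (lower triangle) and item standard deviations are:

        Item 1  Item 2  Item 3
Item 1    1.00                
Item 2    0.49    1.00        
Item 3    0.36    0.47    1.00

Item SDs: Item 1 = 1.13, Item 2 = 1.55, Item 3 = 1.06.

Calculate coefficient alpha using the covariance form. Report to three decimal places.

Σσ²ᵢ = 1.13² + 1.55² + 1.06² = 4.8030
Covariances σ_ij = r_ij · s_i · s_j:
  σ(Item 1,Item 2) = 0.49 × 1.13 × 1.55 = 0.8582
  σ(Item 1,Item 3) = 0.36 × 1.13 × 1.06 = 0.4312
  σ(Item 2,Item 3) = 0.47 × 1.55 × 1.06 = 0.7722
σ²_T = Σσ²ᵢ + 2·Σσ_ij = 4.8030 + 2 × 2.0616 = 8.9262
α = (3/2)·(1 − 4.8030/8.9262) = 0.693

coefficient alpha = 0.693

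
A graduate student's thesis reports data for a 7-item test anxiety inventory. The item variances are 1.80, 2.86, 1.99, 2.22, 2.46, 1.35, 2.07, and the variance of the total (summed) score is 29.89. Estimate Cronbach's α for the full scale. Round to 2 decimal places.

Cronbach's α = 0.59

ΣVar(i) = 1.80 + 2.86 + 1.99 + 2.22 + 2.46 + 1.35 + 2.07 = 14.75
α = (k/(k−1))·(1 − ΣVar(i)/σ²_T) = (7/6)·(1 − 14.75/29.89) = 0.59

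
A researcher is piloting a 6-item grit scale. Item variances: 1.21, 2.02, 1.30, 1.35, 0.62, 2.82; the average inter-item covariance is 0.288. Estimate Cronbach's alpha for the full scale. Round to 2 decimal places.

α = 0.58

Σσᵢ² = 1.21 + 2.02 + 1.30 + 1.35 + 0.62 + 2.82 = 9.32
Sum of the 15 distinct covariances = 15 × 0.288 = 4.320
σ²_total = Σσᵢ² + 2·Σcov = 9.32 + 2 × 4.320 = 17.960
α = (6/5)·(1 − 9.32/17.960) = 0.58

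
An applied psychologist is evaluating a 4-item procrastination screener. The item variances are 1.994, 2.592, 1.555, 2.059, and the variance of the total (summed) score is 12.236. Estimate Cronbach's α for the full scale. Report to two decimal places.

Cronbach's α = 0.44

Σσ²ᵢ = 1.994 + 2.592 + 1.555 + 2.059 = 8.200
α = (k/(k−1))·(1 − Σσ²ᵢ/σ²_T) = (4/3)·(1 − 8.200/12.236) = 0.44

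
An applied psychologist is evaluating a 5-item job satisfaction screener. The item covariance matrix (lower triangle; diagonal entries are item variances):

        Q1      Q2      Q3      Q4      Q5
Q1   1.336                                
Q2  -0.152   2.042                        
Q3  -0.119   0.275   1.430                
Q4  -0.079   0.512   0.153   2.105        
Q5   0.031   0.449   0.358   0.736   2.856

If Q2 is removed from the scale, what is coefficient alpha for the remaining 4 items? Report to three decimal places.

coefficient alpha = 0.291

Remaining items: Q1, Q3, Q4, Q5 (k = 4).
Σσᵢ² = 1.336 + 1.430 + 2.105 + 2.856 = 7.727
total variance = 7.727 + 2 × 1.080 = 9.887
α (item deleted) = (4/3)·(1 − 7.727/9.887) = 0.291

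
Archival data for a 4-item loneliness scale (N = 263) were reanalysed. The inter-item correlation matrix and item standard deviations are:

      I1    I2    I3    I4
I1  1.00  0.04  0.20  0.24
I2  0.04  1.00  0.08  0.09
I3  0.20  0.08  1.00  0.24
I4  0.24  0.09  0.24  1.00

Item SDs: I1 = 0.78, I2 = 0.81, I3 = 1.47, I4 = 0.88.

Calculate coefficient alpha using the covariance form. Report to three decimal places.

Σσ²ᵢ = 0.78² + 0.81² + 1.47² + 0.88² = 4.1998
Covariances σ_ij = r_ij · s_i · s_j:
  σ(I1,I2) = 0.04 × 0.78 × 0.81 = 0.0253
  σ(I1,I3) = 0.20 × 0.78 × 1.47 = 0.2293
  σ(I1,I4) = 0.24 × 0.78 × 0.88 = 0.1647
  σ(I2,I3) = 0.08 × 0.81 × 1.47 = 0.0953
  σ(I2,I4) = 0.09 × 0.81 × 0.88 = 0.0642
  σ(I3,I4) = 0.24 × 1.47 × 0.88 = 0.3105
σ²_T = Σσ²ᵢ + 2·Σσ_ij = 4.1998 + 2 × 0.8893 = 5.9784
α = (4/3)·(1 − 4.1998/5.9784) = 0.397

coefficient alpha = 0.397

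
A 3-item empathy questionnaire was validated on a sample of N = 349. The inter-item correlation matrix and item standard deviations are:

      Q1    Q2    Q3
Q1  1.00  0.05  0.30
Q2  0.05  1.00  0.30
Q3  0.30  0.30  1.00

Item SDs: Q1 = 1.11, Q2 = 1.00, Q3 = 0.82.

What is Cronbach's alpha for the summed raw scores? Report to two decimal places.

Σσ²ᵢ = 1.11² + 1.00² + 0.82² = 2.9045
Covariances σ_ij = r_ij · s_i · s_j:
  σ(Q1,Q2) = 0.05 × 1.11 × 1.00 = 0.0555
  σ(Q1,Q3) = 0.30 × 1.11 × 0.82 = 0.2731
  σ(Q2,Q3) = 0.30 × 1.00 × 0.82 = 0.2460
σ²_T = Σσ²ᵢ + 2·Σσ_ij = 2.9045 + 2 × 0.5746 = 4.0537
α = (3/2)·(1 − 2.9045/4.0537) = 0.43

α = 0.43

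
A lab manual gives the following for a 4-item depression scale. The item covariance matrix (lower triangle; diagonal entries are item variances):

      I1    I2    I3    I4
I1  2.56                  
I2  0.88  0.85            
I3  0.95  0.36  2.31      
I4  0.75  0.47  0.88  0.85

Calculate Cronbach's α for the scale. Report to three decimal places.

α = 0.755

sum of item variances = 2.56 + 0.85 + 2.31 + 0.85 = 6.57
Σ_{i<j} σ_ij = 4.29
σ²_total = 6.57 + 2 × 4.29 = 15.15
α = (k/(k−1))·(1 − sum of item variances/σ²_total) = (4/3)·(1 − 6.57/15.15) = 0.755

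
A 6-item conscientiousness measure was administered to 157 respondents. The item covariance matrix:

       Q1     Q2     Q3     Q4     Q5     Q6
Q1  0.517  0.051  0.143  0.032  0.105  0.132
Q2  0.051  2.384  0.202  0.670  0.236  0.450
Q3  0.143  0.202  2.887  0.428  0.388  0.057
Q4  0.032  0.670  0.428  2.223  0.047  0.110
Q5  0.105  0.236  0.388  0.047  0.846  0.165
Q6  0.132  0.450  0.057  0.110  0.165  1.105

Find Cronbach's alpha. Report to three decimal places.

Cronbach's alpha = 0.471

ΣVar(i) = 0.517 + 2.384 + 2.887 + 2.223 + 0.846 + 1.105 = 9.962
Sum of off-diagonal covariances = 3.216
total variance = 9.962 + 2 × 3.216 = 16.394
α = (k/(k−1))·(1 − ΣVar(i)/total variance) = (6/5)·(1 − 9.962/16.394) = 0.471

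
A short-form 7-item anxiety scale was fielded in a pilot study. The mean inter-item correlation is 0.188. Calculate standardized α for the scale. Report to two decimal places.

standardized α = 0.62

Standardized α = k·r̄ / (1 + (k−1)·r̄) = 7 × 0.188 / (1 + 6 × 0.188)
  = 1.3160 / 2.1280 = 0.62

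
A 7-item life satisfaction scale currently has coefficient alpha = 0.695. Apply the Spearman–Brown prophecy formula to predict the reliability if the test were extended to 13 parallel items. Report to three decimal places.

predicted reliability = 0.809

Length factor m = 13/7 = 1.8571
α' = m·α / (1 + (m−1)·α)
   = 13/7 × 0.695 / (1 + (13/7 − 1) × 0.695)
   = 1.2907 / 1.5957 = 0.809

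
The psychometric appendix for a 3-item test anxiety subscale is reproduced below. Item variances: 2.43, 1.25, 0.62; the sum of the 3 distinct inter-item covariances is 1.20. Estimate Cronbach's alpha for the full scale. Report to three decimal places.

sum of item variances = 2.43 + 1.25 + 0.62 = 4.30
Sum of distinct covariances = 1.20
Var(T) = sum of item variances + 2·Σcov = 4.30 + 2 × 1.20 = 6.70
α = (3/2)·(1 − 4.30/6.70) = 0.537

α = 0.537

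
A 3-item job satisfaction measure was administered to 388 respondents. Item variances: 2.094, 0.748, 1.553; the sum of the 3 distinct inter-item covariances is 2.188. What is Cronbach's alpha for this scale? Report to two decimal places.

Cronbach's alpha = 0.75

ΣVar(i) = 2.094 + 0.748 + 1.553 = 4.395
Sum of distinct covariances = 2.188
total variance = ΣVar(i) + 2·Σcov = 4.395 + 2 × 2.188 = 8.771
α = (3/2)·(1 − 4.395/8.771) = 0.75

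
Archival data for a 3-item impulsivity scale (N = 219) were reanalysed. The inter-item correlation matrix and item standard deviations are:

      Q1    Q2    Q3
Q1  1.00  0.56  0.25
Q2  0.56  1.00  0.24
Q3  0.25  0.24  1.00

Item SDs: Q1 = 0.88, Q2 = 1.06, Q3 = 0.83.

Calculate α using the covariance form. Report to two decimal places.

Σσ²ᵢ = 0.88² + 1.06² + 0.83² = 2.5869
Covariances σ_ij = r_ij · s_i · s_j:
  σ(Q1,Q2) = 0.56 × 0.88 × 1.06 = 0.5224
  σ(Q1,Q3) = 0.25 × 0.88 × 0.83 = 0.1826
  σ(Q2,Q3) = 0.24 × 1.06 × 0.83 = 0.2112
σ²_T = Σσ²ᵢ + 2·Σσ_ij = 2.5869 + 2 × 0.9162 = 4.4193
α = (3/2)·(1 − 2.5869/4.4193) = 0.62

α = 0.62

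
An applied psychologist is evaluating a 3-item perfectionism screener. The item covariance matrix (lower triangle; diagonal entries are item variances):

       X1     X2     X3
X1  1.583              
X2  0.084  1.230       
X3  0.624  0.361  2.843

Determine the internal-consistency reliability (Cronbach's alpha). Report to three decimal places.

Cronbach's alpha = 0.411

Σσᵢ² = 1.583 + 1.230 + 2.843 = 5.656
Sum of the distinct covariances = 1.069
total variance = 5.656 + 2 × 1.069 = 7.794
α = (k/(k−1))·(1 − Σσᵢ²/total variance) = (3/2)·(1 − 5.656/7.794) = 0.411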